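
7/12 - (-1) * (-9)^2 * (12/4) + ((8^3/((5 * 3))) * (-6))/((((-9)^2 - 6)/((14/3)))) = 1038781/4500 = 230.84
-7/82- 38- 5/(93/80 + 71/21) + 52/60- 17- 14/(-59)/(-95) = -582239090629/10524609390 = -55.32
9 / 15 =3 / 5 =0.60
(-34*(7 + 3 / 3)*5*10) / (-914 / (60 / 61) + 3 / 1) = 408000 / 27787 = 14.68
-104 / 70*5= -52 / 7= -7.43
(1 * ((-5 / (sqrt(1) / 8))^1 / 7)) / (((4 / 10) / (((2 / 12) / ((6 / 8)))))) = -200 / 63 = -3.17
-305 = -305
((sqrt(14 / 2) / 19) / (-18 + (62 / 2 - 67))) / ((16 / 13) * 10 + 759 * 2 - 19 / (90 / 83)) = -65 * sqrt(7) / 100887663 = -0.00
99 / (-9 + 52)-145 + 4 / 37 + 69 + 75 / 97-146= -33769274 / 154327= -218.82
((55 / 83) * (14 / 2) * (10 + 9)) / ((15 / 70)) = 102410 / 249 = 411.29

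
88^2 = 7744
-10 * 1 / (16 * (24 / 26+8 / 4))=-65 / 304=-0.21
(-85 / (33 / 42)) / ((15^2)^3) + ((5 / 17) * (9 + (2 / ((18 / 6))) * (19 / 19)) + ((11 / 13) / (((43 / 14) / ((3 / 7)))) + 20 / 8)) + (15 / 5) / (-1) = 2.46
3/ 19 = 0.16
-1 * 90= -90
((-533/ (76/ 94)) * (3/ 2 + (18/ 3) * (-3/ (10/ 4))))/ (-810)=-25051/ 5400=-4.64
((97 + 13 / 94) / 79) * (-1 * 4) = -18262 / 3713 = -4.92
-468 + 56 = -412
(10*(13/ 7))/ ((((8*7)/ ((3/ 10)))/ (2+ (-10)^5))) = -1949961/ 196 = -9948.78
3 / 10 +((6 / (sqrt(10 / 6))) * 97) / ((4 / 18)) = 3 / 10 +2619 * sqrt(15) / 5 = 2028.97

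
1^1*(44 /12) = 11 /3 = 3.67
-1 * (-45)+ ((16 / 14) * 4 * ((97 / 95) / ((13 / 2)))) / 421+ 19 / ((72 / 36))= 396722821 / 7279090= 54.50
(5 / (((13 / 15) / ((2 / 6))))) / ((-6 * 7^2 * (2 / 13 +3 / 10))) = -125 / 8673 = -0.01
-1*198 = -198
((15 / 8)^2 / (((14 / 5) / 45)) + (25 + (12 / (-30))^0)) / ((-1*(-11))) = 73921 / 9856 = 7.50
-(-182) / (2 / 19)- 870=859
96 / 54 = 16 / 9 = 1.78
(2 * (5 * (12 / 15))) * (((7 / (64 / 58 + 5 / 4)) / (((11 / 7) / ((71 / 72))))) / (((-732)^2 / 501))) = 0.01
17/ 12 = 1.42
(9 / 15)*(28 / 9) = 28 / 15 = 1.87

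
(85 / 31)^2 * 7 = 50575 / 961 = 52.63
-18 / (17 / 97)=-1746 / 17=-102.71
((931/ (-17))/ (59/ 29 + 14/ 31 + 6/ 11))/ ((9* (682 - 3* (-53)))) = -317471/ 133016823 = -0.00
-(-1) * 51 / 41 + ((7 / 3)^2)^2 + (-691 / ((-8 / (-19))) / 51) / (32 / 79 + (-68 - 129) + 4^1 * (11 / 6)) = 629162431471 / 20259029880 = 31.06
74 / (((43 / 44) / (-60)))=-195360 / 43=-4543.26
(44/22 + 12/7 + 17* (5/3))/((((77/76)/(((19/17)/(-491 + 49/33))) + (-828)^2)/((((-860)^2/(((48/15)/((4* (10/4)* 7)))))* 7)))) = 7861351697500/1484013781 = 5297.36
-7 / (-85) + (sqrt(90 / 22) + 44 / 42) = 2017 / 1785 + 3 * sqrt(55) / 11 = 3.15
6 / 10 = 3 / 5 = 0.60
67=67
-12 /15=-4 /5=-0.80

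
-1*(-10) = 10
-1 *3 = -3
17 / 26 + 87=2279 / 26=87.65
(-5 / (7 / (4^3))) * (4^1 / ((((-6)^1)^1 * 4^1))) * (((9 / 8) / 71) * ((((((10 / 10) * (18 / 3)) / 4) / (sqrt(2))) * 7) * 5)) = 4.48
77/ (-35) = -11/ 5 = -2.20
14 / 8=1.75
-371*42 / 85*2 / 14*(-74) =164724 / 85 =1937.93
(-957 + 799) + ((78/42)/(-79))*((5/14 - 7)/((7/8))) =-4276490/27097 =-157.82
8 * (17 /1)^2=2312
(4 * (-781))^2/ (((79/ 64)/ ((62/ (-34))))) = -19362601984/ 1343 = -14417425.16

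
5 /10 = 1 /2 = 0.50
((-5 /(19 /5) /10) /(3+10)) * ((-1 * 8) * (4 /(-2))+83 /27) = -2575 /13338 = -0.19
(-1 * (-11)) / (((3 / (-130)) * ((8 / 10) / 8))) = -14300 / 3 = -4766.67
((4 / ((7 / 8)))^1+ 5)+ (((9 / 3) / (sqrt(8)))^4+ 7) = 7991 / 448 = 17.84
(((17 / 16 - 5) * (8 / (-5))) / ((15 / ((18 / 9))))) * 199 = 4179 / 25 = 167.16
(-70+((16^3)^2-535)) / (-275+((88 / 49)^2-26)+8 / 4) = -40280643011 / 710155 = -56720.92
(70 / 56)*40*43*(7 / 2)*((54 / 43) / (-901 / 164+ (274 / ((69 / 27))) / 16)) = 10184400 / 1301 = 7828.13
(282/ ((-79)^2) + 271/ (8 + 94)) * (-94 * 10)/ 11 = -808435250/ 3501201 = -230.90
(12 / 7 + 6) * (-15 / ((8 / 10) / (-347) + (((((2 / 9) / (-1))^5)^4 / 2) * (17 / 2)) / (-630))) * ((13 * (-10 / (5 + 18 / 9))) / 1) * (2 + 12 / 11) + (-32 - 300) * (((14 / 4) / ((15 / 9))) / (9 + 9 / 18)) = -2881171.26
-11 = -11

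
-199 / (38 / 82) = -8159 / 19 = -429.42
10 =10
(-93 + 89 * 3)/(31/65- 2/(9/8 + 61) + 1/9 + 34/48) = 137.64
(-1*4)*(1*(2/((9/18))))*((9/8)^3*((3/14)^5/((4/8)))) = -177147/8605184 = -0.02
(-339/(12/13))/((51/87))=-42601/68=-626.49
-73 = -73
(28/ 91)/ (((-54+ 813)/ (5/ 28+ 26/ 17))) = 271/ 391391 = 0.00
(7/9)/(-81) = -7/729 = -0.01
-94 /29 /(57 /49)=-4606 /1653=-2.79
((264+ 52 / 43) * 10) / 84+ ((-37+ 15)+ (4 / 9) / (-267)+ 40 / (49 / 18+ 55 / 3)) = 3144458720 / 274131837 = 11.47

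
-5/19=-0.26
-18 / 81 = -2 / 9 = -0.22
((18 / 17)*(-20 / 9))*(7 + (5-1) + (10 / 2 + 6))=-880 / 17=-51.76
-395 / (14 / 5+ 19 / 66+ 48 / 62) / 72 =-673475 / 474108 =-1.42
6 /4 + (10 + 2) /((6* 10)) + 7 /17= 359 /170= 2.11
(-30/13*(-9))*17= 4590/13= 353.08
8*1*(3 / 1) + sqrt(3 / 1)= 25.73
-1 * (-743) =743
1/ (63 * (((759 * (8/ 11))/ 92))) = 1/ 378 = 0.00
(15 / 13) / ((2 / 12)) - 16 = -9.08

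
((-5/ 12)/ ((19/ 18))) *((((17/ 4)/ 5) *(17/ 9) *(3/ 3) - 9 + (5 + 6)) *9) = -1947/ 152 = -12.81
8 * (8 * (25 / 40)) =40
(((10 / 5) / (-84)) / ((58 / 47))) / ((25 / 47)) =-0.04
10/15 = 2/3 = 0.67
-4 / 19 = -0.21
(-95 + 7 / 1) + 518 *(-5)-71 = -2749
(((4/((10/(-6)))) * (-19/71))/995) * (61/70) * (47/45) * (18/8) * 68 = 5556246/61814375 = 0.09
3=3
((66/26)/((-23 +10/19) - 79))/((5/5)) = -627/25064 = -0.03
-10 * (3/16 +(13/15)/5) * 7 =-25.26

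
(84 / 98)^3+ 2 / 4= 775 / 686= 1.13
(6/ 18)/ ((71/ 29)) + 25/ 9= 1862/ 639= 2.91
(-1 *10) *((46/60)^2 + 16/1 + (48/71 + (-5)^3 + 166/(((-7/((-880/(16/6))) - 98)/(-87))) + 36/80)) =-41438395931/103303935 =-401.13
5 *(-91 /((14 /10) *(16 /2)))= -325 /8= -40.62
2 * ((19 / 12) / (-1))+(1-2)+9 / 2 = 1 / 3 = 0.33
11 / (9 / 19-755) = -209 / 14336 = -0.01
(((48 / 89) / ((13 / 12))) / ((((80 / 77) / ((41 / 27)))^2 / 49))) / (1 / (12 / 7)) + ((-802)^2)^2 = 413711385705.33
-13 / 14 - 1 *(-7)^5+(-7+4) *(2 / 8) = 470549 / 28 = 16805.32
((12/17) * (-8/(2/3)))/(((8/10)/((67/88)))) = -8.06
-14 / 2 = -7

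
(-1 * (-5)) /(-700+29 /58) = -10 /1399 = -0.01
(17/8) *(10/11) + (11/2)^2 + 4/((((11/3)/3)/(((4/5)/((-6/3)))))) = 1698/55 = 30.87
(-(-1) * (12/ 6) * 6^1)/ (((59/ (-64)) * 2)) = -384/ 59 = -6.51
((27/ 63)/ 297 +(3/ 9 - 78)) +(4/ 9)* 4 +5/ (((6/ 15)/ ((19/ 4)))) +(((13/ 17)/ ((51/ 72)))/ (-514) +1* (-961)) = -134170229227/ 137256504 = -977.51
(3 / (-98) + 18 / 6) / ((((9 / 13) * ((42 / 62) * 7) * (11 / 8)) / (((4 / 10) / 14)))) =156364 / 8319465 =0.02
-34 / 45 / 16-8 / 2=-1457 / 360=-4.05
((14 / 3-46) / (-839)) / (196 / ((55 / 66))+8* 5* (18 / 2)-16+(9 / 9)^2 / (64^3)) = 162529280 / 1910828445993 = 0.00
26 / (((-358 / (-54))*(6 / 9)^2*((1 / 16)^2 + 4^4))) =404352 / 11731123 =0.03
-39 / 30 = -13 / 10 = -1.30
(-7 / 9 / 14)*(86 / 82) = -43 / 738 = -0.06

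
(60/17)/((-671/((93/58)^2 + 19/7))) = -1866885/67153009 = -0.03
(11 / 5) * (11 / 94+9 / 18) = 1.36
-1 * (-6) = 6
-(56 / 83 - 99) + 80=14801 / 83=178.33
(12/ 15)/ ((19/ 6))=24/ 95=0.25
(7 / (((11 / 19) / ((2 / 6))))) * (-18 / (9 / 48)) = -4256 / 11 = -386.91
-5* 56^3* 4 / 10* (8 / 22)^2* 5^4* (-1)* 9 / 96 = 329280000 / 121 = 2721322.31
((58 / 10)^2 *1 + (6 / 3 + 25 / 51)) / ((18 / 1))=23033 / 11475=2.01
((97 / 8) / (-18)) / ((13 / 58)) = -2813 / 936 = -3.01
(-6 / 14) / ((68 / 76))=-57 / 119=-0.48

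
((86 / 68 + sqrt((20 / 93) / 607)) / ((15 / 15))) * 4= 5.13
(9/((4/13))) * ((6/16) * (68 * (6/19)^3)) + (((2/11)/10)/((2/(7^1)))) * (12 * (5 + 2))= 10877541/377245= 28.83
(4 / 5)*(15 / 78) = 2 / 13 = 0.15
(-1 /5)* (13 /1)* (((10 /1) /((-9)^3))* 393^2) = 446186 /81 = 5508.47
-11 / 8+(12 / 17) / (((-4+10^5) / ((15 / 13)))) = -20257403 / 14732744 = -1.37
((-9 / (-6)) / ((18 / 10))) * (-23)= -115 / 6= -19.17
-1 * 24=-24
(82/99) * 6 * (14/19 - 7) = -19516/627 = -31.13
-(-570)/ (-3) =-190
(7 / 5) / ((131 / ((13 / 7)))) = 13 / 655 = 0.02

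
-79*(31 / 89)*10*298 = -7298020 / 89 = -82000.22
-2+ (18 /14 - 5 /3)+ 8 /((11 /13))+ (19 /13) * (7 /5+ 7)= 290548 /15015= 19.35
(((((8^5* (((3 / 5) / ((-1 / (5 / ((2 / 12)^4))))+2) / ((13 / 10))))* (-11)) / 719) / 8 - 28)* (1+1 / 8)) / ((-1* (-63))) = 437653611 / 130858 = 3344.49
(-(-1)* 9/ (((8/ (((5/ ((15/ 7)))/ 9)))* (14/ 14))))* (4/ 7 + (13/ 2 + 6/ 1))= 61/ 16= 3.81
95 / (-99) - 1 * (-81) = 7924 / 99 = 80.04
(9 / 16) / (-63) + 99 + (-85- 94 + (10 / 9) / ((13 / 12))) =-344999 / 4368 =-78.98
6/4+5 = 13/2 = 6.50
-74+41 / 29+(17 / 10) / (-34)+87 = 8331 / 580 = 14.36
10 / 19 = 0.53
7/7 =1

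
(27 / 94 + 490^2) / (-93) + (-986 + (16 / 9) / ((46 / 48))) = -238991635 / 67022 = -3565.87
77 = 77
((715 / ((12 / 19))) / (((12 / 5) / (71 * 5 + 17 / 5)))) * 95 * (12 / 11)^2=210246400 / 11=19113309.09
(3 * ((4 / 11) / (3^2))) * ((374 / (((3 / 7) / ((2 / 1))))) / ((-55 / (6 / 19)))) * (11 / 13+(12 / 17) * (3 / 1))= -29344 / 8151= -3.60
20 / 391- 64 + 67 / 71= -1749087 / 27761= -63.01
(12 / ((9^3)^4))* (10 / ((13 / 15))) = 200 / 407953774917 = 0.00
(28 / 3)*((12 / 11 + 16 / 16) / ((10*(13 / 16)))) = 5152 / 2145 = 2.40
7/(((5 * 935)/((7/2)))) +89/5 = 166479/9350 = 17.81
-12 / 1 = -12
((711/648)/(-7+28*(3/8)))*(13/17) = 1027/4284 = 0.24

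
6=6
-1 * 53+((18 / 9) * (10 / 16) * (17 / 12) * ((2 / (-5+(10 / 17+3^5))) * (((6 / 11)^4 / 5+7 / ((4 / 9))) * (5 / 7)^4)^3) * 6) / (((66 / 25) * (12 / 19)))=-65236630368265433855481562874053 / 1323085869258019667992332517376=-49.31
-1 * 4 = -4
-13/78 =-1/6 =-0.17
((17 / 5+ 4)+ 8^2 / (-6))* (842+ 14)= -41944 / 15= -2796.27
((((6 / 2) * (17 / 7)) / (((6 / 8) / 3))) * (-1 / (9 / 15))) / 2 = -170 / 7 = -24.29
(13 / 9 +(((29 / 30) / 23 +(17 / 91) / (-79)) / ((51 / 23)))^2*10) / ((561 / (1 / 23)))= 17513851277731 / 156102740010887670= 0.00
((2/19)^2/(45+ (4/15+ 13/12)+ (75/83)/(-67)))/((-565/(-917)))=11655856/30032663253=0.00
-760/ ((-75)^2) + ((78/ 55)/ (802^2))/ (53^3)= -80053923666313/ 592504369305750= -0.14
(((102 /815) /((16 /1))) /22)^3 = 132651 /2951282819584000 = 0.00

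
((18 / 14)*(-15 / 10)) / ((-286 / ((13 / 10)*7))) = 27 / 440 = 0.06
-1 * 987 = -987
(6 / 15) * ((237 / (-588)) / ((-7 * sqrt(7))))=79 * sqrt(7) / 24010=0.01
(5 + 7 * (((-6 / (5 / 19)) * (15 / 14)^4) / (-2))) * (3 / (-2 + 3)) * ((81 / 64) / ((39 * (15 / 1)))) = 251127 / 351232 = 0.71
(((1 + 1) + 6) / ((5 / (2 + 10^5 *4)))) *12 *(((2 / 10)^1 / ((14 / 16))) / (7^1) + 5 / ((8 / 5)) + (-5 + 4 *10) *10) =3322523812536 / 1225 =2712264336.76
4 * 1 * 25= 100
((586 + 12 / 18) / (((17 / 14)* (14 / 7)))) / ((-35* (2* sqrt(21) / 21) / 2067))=-121264* sqrt(21) / 17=-32688.32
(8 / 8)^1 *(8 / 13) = 8 / 13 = 0.62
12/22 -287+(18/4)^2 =-11713/44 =-266.20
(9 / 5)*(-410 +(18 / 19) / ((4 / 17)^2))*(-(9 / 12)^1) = 1612413 / 3040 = 530.40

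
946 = 946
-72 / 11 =-6.55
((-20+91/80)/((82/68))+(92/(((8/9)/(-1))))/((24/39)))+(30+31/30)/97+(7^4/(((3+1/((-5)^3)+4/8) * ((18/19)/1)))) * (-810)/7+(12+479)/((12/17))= -79670335903/954480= -83469.89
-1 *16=-16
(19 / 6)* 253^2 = 1216171 / 6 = 202695.17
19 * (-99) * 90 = -169290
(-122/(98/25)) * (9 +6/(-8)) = -50325/196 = -256.76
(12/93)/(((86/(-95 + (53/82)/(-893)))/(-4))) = 27826092/48805129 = 0.57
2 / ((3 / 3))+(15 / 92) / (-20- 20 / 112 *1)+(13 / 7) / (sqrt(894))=13 *sqrt(894) / 6258+5177 / 2599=2.05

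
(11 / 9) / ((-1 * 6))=-11 / 54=-0.20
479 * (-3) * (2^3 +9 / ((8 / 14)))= -136515 / 4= -34128.75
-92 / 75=-1.23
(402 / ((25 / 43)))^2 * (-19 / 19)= -298805796 / 625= -478089.27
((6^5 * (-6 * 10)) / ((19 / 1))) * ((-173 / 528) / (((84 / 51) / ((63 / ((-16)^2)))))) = 32159835 / 26752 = 1202.15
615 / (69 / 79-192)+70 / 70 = -11162 / 5033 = -2.22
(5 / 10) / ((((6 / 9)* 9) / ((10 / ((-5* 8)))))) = -1 / 48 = -0.02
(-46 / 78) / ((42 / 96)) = -1.35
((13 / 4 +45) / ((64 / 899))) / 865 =173507 / 221440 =0.78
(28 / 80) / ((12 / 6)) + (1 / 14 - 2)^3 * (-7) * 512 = 50388823 / 1960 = 25708.58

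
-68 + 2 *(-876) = -1820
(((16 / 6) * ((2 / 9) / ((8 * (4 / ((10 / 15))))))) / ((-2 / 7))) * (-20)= 70 / 81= 0.86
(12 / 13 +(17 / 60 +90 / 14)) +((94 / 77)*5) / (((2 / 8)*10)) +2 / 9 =1855631 / 180180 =10.30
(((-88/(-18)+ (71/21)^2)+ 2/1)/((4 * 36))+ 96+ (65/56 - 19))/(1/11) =18229189/21168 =861.17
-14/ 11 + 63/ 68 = -259/ 748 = -0.35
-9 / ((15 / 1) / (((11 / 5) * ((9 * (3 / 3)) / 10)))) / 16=-297 / 4000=-0.07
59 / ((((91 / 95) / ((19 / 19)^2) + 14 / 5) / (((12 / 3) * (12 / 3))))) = 89680 / 357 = 251.20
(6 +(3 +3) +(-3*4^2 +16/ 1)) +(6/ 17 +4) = -266/ 17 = -15.65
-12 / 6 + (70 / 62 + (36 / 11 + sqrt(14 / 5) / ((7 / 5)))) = sqrt(70) / 7 + 819 / 341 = 3.60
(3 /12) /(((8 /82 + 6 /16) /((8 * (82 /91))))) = 53792 /14105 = 3.81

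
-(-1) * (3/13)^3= 27/2197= 0.01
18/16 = 1.12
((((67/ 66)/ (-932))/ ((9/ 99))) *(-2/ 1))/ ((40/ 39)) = 871/ 37280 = 0.02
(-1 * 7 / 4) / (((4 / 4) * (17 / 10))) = -35 / 34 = -1.03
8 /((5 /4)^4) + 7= 6423 /625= 10.28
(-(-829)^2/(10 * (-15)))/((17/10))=2695.06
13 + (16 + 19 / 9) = 280 / 9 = 31.11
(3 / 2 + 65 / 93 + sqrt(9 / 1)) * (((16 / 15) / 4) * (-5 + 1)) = -5.55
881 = 881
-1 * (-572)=572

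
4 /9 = 0.44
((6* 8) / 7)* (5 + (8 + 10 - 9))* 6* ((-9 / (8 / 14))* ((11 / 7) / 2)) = -7128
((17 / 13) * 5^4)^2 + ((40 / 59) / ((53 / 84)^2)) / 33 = 205804253790145 / 308093929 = 667991.92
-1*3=-3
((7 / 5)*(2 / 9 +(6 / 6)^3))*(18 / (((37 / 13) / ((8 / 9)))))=16016 / 1665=9.62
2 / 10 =1 / 5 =0.20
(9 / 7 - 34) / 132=-229 / 924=-0.25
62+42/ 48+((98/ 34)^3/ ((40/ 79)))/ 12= 157568611/ 2358240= 66.82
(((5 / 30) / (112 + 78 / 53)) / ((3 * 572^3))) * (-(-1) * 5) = 265 / 20259280394496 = 0.00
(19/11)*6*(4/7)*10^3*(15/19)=360000/77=4675.32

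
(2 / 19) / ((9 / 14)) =28 / 171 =0.16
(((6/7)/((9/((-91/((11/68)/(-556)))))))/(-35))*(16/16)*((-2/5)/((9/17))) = 33422272/51975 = 643.05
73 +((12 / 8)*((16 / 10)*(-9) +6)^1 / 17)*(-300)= 5021 / 17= 295.35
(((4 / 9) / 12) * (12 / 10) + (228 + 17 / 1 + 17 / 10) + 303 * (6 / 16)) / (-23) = -129733 / 8280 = -15.67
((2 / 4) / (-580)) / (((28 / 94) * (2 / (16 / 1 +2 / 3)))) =-235 / 9744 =-0.02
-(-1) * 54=54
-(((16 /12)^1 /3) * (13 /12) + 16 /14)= -307 /189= -1.62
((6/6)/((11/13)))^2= 169/121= 1.40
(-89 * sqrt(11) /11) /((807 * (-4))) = 89 * sqrt(11) /35508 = 0.01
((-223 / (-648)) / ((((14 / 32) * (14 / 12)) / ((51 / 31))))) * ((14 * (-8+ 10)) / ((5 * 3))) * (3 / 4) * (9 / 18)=7582 / 9765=0.78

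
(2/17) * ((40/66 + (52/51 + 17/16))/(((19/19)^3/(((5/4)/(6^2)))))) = 13405/1220736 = 0.01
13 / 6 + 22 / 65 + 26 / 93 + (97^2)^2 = 88529283.78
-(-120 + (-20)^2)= -280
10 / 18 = 5 / 9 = 0.56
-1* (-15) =15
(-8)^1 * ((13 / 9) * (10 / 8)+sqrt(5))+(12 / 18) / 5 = -8 * sqrt(5) - 644 / 45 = -32.20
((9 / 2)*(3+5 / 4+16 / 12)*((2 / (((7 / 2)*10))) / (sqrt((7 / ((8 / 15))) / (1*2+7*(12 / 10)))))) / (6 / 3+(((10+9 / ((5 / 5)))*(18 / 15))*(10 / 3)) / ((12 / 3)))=67*sqrt(546) / 25725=0.06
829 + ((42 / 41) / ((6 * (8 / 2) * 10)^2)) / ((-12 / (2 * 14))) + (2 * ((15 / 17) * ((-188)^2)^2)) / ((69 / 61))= 1948878028.39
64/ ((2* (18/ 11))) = 176/ 9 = 19.56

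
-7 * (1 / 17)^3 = -7 / 4913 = -0.00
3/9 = 1/3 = 0.33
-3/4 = -0.75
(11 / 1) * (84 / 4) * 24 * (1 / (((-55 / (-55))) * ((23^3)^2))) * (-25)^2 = 3465000 / 148035889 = 0.02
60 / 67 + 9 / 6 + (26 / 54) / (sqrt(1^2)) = 10409 / 3618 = 2.88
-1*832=-832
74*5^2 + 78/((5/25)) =2240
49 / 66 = 0.74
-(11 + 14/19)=-223/19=-11.74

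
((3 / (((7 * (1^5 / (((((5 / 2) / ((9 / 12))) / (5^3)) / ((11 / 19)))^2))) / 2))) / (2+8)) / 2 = 722 / 7940625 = 0.00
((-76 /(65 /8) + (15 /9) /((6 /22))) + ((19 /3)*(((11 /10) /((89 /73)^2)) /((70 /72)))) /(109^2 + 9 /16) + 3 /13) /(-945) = 92851514783798 /29135955942331875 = 0.00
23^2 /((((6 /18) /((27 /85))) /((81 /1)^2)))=281132289 /85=3307438.69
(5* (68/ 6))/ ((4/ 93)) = 2635/ 2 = 1317.50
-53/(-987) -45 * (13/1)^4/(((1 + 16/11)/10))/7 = -246100599/329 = -748026.14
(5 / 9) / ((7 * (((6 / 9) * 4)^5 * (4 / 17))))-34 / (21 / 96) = -142604041 / 917504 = -155.43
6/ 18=1/ 3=0.33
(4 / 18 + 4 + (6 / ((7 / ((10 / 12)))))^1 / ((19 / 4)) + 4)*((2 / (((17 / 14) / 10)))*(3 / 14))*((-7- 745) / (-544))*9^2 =3308.77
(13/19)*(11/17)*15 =2145/323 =6.64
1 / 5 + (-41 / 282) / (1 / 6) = -158 / 235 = -0.67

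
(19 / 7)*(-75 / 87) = -475 / 203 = -2.34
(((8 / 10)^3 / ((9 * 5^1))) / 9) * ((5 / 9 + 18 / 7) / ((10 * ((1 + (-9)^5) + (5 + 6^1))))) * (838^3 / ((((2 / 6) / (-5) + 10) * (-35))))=3709780895488 / 327312750909375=0.01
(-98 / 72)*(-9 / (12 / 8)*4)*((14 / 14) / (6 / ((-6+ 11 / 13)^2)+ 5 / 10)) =17956 / 399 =45.00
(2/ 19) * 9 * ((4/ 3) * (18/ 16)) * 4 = 108/ 19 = 5.68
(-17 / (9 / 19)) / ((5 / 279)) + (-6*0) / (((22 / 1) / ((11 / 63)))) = -10013 / 5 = -2002.60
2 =2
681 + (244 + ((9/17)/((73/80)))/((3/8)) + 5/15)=3450776/3723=926.88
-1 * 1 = -1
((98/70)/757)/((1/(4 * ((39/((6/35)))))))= 1274/757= 1.68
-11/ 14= -0.79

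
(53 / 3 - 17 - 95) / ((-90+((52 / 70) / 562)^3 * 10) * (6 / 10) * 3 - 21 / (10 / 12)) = 269221368978625 / 534256963903962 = 0.50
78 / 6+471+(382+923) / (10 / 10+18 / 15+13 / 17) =25877 / 28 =924.18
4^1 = 4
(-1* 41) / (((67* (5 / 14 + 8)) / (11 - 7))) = -2296 / 7839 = -0.29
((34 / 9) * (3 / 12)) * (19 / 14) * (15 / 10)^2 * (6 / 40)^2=0.06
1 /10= 0.10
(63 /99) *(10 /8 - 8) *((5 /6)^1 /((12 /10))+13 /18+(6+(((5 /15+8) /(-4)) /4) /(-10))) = -45171 /1408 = -32.08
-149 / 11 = -13.55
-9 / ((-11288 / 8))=9 / 1411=0.01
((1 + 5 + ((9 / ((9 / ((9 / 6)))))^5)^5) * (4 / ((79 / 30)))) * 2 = 12712349040525 / 165675008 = 76730.64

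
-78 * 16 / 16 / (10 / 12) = -468 / 5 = -93.60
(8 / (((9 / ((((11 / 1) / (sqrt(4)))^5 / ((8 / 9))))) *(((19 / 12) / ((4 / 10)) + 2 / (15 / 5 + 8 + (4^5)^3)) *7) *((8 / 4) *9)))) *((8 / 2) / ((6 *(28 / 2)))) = 5240218068745 / 10905312532968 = 0.48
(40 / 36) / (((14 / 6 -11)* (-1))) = 5 / 39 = 0.13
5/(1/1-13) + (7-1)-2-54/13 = -89/156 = -0.57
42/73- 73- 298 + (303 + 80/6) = -11846/219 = -54.09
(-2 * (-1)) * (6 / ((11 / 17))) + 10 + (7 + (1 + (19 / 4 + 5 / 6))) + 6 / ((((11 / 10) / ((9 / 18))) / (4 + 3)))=8081 / 132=61.22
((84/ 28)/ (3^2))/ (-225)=-1/ 675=-0.00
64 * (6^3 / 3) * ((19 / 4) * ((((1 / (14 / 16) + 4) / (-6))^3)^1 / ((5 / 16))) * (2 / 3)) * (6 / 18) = -16809984 / 1715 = -9801.74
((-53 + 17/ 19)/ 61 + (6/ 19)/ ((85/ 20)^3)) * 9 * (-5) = 217820070/ 5694167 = 38.25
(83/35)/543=83/19005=0.00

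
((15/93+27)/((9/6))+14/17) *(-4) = -119720/1581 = -75.72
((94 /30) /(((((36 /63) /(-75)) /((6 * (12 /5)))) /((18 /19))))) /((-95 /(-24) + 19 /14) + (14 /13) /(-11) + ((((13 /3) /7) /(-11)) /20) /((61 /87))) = -15940061280 /14812799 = -1076.10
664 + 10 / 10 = 665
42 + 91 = 133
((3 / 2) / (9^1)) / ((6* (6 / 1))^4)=1 / 10077696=0.00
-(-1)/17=1/17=0.06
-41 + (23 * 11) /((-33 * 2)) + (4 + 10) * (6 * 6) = 459.17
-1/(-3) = 1/3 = 0.33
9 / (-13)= -9 / 13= -0.69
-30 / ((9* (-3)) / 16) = 160 / 9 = 17.78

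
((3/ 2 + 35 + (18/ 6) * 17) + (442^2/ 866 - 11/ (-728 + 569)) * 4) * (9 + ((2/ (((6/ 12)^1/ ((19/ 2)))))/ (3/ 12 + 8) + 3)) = 37356566242/ 2271951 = 16442.51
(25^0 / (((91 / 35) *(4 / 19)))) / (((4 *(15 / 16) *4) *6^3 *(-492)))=-19 / 16578432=-0.00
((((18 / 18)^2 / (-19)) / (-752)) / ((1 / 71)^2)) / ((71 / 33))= 2343 / 14288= 0.16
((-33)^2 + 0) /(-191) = -1089 /191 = -5.70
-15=-15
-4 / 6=-2 / 3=-0.67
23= 23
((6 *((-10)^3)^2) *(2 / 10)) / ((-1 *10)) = -120000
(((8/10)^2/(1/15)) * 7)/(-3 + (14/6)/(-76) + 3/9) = -25536/1025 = -24.91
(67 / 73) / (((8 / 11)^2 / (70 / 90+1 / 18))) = 40535 / 28032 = 1.45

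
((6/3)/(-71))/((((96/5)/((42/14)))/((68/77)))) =-85/21868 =-0.00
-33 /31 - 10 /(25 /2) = -289 /155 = -1.86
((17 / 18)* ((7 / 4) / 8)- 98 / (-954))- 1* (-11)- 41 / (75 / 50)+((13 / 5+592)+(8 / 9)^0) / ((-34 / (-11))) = 458437727 / 2594880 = 176.67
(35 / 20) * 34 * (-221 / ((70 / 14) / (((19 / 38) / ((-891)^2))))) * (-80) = 105196 / 793881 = 0.13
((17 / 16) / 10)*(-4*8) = -17 / 5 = -3.40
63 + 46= 109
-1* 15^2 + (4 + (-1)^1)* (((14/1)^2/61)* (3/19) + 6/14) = -1802646/8113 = -222.19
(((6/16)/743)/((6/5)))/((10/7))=7/23776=0.00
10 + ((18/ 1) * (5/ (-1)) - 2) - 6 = -88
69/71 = 0.97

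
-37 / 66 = -0.56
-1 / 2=-0.50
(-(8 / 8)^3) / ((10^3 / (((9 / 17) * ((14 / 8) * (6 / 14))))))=-27 / 68000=-0.00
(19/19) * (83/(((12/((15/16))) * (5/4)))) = 83/16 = 5.19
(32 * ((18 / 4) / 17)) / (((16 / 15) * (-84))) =-45 / 476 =-0.09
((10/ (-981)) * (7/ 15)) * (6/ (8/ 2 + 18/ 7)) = -98/ 22563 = -0.00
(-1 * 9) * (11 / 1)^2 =-1089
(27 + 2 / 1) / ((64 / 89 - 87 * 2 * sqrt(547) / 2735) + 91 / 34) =15.20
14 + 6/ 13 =188/ 13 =14.46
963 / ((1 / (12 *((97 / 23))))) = 1120932 / 23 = 48736.17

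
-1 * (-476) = 476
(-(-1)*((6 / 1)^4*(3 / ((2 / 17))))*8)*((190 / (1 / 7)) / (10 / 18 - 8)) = -3164676480 / 67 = -47233977.31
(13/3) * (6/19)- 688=-13046/19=-686.63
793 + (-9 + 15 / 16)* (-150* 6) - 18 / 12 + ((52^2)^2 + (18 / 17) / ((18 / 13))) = 497737187 / 68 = 7319664.51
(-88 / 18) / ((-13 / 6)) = 2.26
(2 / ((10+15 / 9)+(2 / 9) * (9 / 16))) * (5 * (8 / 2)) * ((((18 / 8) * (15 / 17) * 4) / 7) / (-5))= -25920 / 33677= -0.77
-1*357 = -357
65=65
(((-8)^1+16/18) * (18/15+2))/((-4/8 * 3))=2048/135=15.17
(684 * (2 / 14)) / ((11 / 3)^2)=6156 / 847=7.27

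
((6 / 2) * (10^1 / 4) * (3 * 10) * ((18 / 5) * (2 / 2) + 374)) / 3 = 28320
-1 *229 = -229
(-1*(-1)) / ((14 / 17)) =1.21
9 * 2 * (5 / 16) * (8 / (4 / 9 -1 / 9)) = 135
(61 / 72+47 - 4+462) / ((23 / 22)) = 400631 / 828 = 483.85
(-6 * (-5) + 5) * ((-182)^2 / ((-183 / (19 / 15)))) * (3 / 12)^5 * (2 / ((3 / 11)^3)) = -1465927463 / 1897344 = -772.62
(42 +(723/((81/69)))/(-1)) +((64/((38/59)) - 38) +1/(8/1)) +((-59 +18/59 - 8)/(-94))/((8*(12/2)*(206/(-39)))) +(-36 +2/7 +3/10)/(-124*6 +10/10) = -41647341873157373/81286801807680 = -512.35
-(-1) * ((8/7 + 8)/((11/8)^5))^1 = 2097152/1127357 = 1.86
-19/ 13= -1.46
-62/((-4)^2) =-31/8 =-3.88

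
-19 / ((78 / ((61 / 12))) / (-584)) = 723.14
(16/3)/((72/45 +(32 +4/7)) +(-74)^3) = -140/10636233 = -0.00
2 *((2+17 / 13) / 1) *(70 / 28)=215 / 13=16.54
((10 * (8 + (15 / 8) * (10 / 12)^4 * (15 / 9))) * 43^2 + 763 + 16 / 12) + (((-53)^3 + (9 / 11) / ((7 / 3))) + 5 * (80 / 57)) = 209929582675 / 7584192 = 27679.89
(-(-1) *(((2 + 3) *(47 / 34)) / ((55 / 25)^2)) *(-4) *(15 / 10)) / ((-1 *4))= 17625 / 8228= 2.14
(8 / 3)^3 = 512 / 27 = 18.96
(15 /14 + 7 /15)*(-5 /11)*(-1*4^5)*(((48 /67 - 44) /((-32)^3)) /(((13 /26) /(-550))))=-5854375 /5628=-1040.22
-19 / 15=-1.27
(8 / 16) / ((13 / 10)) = 5 / 13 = 0.38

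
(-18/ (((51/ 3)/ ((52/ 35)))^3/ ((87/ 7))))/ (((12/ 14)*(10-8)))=-18349344/ 210644875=-0.09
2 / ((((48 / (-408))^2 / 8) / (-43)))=-49708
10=10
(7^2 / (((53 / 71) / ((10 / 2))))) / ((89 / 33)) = 574035 / 4717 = 121.69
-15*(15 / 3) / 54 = -1.39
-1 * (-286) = 286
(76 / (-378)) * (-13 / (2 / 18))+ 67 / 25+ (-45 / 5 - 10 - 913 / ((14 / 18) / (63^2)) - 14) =-2445999043 / 525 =-4659045.80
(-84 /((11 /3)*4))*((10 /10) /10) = -63 /110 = -0.57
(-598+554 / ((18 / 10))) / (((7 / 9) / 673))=-1757876 / 7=-251125.14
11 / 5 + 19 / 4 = 139 / 20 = 6.95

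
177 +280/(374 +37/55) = 3662839/20607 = 177.75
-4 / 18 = -2 / 9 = -0.22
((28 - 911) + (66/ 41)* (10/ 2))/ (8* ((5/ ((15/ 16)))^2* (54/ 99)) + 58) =-1183809/ 246410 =-4.80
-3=-3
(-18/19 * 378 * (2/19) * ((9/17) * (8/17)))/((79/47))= -46049472/8241991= -5.59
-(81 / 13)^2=-6561 / 169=-38.82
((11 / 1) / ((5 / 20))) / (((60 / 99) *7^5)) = 363 / 84035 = 0.00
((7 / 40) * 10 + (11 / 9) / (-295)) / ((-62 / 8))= -18541 / 82305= -0.23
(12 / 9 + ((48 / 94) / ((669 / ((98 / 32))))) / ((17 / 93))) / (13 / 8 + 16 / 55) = 316599140 / 450609633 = 0.70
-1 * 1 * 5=-5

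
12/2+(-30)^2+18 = 924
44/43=1.02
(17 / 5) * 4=13.60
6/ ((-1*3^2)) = -0.67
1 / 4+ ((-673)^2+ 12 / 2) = 452935.25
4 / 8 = 1 / 2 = 0.50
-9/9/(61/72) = -72/61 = -1.18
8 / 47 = 0.17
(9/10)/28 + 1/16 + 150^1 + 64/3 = 287999/1680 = 171.43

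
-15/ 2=-7.50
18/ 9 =2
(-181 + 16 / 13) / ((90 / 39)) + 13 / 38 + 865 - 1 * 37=71292 / 95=750.44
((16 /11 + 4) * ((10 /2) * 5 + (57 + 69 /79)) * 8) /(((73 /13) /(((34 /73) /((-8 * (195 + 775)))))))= -17362644 /449197397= -0.04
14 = 14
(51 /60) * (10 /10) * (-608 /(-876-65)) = 0.55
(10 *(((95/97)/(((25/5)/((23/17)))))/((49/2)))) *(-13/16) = -28405/323204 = -0.09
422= 422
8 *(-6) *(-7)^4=-115248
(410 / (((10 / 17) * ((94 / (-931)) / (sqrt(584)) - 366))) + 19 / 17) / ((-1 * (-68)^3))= -226717998738391 / 90612903770164234688 + 1794037 * sqrt(146) / 313539459412332992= -0.00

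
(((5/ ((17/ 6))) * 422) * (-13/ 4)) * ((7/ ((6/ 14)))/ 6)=-672035/ 102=-6588.58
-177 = -177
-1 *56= -56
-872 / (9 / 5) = -4360 / 9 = -484.44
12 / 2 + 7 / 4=31 / 4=7.75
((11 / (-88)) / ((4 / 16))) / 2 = -1 / 4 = -0.25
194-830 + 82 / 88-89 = -724.07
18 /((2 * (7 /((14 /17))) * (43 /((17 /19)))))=18 /817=0.02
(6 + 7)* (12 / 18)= 26 / 3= 8.67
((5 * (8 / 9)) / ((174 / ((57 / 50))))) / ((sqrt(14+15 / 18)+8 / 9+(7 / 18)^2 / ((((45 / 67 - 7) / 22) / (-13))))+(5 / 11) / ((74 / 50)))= 5300067789450720 / 1125541277263127669 - 549971769676032 * sqrt(534) / 5627706386315638345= 0.00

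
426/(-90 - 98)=-213/94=-2.27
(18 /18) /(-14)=-1 /14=-0.07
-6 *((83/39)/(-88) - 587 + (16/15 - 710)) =22238631/2860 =7775.75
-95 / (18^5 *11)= -95 / 20785248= -0.00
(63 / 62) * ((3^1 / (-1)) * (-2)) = 189 / 31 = 6.10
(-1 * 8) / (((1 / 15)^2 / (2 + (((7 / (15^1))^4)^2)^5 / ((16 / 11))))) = -3538346342700873920390790788311215348169343964011 / 982873984083556634868727996945381164550781250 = -3600.00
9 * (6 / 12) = 9 / 2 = 4.50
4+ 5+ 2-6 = 5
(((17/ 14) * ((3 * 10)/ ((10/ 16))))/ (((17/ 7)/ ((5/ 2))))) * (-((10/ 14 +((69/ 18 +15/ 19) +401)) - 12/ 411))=-444200170/ 18221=-24378.47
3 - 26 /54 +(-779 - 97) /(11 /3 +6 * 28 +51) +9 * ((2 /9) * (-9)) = -87545 /4509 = -19.42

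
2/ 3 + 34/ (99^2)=6568/ 9801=0.67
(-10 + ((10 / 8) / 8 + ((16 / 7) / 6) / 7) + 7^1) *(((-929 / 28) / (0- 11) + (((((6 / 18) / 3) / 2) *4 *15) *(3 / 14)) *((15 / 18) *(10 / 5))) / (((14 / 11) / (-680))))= 4335112795 / 691488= 6269.25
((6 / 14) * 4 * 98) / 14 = 12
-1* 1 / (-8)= 0.12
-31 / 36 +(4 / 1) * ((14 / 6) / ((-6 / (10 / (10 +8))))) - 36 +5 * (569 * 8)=7362017 / 324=22722.27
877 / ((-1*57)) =-877 / 57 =-15.39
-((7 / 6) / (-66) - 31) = 12283 / 396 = 31.02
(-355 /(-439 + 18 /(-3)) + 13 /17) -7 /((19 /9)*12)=147891 /114988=1.29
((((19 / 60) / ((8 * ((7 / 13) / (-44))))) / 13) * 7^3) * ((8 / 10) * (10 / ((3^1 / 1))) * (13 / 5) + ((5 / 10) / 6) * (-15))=-3492181 / 7200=-485.03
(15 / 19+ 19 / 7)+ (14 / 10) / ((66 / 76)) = 5.12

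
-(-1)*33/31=33/31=1.06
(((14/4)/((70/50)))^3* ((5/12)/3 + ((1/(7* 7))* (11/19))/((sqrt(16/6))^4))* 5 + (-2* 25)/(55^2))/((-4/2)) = -5691351779/1038191616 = -5.48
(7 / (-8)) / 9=-7 / 72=-0.10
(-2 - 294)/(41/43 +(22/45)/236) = -67585680/218183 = -309.77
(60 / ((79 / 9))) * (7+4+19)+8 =16832 / 79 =213.06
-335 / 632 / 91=-335 / 57512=-0.01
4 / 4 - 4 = -3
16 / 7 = 2.29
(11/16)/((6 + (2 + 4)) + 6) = 11/288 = 0.04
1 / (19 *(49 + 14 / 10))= 5 / 4788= 0.00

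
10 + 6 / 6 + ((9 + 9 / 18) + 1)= 43 / 2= 21.50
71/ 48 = 1.48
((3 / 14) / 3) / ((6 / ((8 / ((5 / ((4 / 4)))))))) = 2 / 105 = 0.02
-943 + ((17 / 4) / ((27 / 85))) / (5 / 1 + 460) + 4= -9431027 / 10044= -938.97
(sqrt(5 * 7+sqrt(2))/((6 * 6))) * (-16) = -2.68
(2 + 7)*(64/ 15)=192/ 5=38.40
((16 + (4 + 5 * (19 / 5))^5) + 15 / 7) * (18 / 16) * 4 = 202745376 / 7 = 28963625.14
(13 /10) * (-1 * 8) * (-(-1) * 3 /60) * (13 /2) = -3.38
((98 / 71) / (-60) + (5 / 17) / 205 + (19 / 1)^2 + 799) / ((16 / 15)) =1722115577 / 1583584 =1087.48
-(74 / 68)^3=-50653 / 39304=-1.29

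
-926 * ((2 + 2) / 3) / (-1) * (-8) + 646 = -27694 / 3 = -9231.33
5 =5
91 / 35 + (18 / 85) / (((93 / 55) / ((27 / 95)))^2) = 76845959 / 29488285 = 2.61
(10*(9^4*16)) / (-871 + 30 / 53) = -55637280 / 46133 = -1206.02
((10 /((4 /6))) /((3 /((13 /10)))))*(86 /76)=559 /76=7.36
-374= -374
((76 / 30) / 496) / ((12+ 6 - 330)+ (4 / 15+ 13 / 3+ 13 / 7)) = -133 / 7956336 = -0.00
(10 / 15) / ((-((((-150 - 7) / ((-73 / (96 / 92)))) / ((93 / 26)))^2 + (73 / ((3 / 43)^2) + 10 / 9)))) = -16254590406 / 365702663584811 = -0.00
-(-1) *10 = 10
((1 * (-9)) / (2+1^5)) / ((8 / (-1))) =3 / 8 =0.38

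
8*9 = 72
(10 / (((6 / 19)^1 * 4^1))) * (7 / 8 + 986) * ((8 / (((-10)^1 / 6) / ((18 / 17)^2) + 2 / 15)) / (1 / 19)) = -5771442375 / 6577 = -877518.99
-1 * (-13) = 13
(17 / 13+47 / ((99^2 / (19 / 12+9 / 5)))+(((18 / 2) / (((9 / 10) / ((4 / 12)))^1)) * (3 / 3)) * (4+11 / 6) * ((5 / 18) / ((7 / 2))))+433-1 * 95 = 340.87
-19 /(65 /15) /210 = -19 /910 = -0.02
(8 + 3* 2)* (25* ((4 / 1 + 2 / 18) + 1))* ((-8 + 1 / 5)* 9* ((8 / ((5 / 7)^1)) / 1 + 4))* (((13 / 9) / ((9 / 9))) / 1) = -2757178.67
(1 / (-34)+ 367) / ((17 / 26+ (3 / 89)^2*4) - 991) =-428264707 / 1155755727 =-0.37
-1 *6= -6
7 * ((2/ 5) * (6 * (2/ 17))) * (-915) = -30744/ 17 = -1808.47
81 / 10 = 8.10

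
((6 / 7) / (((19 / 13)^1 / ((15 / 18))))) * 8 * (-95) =-2600 / 7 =-371.43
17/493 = 1/29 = 0.03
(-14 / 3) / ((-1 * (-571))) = -14 / 1713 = -0.01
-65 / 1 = -65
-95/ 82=-1.16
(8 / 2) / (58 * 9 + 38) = 1 / 140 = 0.01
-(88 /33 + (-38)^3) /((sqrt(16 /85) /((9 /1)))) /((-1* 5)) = -123456* sqrt(85) /5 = -227641.62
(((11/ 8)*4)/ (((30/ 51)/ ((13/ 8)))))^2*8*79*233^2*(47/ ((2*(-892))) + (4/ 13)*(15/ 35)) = 33400134355319017/ 39961600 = 835805732.39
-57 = -57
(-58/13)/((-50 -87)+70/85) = 0.03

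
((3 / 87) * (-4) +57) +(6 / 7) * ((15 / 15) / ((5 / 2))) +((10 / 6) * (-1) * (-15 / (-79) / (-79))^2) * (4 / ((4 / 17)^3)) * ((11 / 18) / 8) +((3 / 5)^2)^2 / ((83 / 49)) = 18044129059840465681 / 315009559089120000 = 57.28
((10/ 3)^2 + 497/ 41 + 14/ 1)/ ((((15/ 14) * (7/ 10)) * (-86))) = -27478/ 47601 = -0.58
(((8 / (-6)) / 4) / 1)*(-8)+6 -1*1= 23 / 3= 7.67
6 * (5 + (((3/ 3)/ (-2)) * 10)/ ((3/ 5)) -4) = -44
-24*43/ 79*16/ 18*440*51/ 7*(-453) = 9324986880/ 553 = 16862544.09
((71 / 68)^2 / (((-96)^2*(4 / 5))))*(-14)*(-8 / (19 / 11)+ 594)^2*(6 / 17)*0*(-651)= 0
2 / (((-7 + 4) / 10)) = -20 / 3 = -6.67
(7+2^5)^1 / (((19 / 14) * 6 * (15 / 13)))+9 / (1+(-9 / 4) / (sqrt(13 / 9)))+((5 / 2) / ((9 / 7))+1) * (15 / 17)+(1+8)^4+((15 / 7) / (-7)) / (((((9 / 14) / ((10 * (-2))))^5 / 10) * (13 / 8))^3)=448182196843406182011883666685173112294368592899 / 253738687696258491381330 - 972 * sqrt(13) / 521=1766314001670525945076091.00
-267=-267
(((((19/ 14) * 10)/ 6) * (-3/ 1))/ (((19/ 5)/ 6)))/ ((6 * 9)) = -25/ 126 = -0.20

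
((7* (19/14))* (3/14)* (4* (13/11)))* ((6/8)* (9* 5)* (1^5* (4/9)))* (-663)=-95704.48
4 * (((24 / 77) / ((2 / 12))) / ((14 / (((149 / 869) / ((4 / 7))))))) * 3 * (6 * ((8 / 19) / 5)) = 1544832 / 6356735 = 0.24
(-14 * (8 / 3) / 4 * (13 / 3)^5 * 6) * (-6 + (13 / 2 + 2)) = -51981020 / 243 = -213913.66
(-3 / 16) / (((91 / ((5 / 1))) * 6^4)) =-5 / 628992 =-0.00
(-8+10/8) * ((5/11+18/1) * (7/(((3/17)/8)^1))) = -434826/11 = -39529.64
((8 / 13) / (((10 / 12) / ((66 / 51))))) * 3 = 3168 / 1105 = 2.87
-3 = -3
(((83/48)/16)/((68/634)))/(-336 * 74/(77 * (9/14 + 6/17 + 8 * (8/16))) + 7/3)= -344121569/21277580800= -0.02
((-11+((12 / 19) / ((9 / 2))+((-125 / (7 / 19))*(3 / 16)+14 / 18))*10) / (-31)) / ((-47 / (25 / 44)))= -152732275 / 613898208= -0.25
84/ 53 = 1.58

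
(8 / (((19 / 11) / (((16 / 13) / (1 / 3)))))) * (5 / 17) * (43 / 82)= 454080 / 172159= 2.64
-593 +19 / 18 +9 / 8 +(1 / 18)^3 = -1722829 / 2916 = -590.82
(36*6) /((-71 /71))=-216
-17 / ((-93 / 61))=1037 / 93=11.15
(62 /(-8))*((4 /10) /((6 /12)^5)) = -496 /5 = -99.20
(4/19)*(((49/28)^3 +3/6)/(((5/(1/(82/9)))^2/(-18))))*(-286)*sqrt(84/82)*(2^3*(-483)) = -11966.95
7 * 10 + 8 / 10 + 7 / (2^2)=1451 / 20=72.55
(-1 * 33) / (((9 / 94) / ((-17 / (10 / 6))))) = 17578 / 5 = 3515.60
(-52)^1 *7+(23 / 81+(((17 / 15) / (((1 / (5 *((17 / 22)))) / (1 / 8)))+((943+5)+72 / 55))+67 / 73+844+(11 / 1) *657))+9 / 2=45075101831 / 5203440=8662.56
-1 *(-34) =34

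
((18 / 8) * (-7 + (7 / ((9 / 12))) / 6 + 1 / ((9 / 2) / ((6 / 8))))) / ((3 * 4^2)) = -95 / 384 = -0.25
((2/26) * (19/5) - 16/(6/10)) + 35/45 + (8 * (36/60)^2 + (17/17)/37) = -2455577/108225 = -22.69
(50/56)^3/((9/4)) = 15625/49392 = 0.32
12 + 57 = 69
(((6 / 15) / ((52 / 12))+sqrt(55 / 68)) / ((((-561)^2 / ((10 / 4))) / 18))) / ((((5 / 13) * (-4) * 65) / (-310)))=93 / 2272985+31 * sqrt(935) / 2377892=0.00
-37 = -37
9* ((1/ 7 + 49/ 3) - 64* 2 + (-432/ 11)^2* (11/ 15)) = 3532674/ 385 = 9175.78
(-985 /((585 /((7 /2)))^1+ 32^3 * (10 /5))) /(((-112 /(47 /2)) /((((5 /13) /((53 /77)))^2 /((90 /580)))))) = 199000214875 /31440186973728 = 0.01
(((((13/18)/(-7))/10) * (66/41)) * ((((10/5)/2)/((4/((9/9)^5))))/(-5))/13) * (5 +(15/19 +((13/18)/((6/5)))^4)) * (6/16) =33669988957/237399881564160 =0.00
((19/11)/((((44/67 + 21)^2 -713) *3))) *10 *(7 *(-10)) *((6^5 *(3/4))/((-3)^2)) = 1611999900/1505977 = 1070.40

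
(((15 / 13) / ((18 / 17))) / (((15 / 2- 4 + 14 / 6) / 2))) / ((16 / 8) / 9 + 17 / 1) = 306 / 14105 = 0.02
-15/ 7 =-2.14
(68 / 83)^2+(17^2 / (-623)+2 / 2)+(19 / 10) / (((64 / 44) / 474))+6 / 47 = 10013181896037 / 16137344720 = 620.50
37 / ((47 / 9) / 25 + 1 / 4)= 33300 / 413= 80.63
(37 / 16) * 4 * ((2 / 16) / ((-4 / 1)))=-37 / 128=-0.29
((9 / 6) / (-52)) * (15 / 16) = -0.03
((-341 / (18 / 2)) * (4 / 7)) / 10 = -2.17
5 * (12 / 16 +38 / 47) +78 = 16129 / 188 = 85.79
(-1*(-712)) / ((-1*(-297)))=712 / 297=2.40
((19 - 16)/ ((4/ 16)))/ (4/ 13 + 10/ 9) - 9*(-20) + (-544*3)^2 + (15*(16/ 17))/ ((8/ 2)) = 2663615.99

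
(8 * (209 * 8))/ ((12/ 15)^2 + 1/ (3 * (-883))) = 885825600/ 42359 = 20912.34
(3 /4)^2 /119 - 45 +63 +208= 430313 /1904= 226.00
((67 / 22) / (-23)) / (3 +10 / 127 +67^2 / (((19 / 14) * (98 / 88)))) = -1131697 / 25411859902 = -0.00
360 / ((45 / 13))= 104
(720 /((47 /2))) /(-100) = -72 /235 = -0.31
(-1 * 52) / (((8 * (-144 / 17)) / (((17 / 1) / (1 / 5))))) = 18785 / 288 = 65.23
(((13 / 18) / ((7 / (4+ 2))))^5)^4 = 19004963774880799438801 / 278218429446951548637196401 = 0.00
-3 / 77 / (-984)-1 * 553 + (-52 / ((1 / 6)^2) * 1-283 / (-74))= -2262520839 / 934472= -2421.18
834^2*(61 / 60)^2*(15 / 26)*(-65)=-26960040.38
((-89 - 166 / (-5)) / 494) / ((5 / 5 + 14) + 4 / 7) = -1953 / 269230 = -0.01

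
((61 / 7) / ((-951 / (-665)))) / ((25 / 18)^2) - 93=-3559953 / 39625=-89.84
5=5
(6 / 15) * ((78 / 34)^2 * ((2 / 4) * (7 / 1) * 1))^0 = 0.40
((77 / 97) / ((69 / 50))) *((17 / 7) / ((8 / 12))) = 4675 / 2231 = 2.10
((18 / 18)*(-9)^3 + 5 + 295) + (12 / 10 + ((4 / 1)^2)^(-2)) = -547579 / 1280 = -427.80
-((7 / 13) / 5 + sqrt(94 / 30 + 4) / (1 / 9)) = -3 * sqrt(1605) / 5 - 7 / 65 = -24.15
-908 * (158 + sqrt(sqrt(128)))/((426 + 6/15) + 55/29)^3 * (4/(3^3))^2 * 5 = -34989434960000/174608454597343983- 442904240000 * 2^(3/4)/174608454597343983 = -0.00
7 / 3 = 2.33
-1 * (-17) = 17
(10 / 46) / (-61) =-5 / 1403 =-0.00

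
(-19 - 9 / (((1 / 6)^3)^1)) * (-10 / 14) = 9815 / 7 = 1402.14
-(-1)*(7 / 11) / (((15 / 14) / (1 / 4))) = 0.15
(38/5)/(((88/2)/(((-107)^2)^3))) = 28513876685131/110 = 259217060773.92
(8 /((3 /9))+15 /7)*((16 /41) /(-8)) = -366 /287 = -1.28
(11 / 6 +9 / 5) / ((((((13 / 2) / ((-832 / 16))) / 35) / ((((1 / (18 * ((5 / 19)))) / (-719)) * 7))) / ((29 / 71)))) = 5885782 / 6891615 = 0.85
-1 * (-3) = 3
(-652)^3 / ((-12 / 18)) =415751712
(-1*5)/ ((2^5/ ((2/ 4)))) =-5/ 64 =-0.08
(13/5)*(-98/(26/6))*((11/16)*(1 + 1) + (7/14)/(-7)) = -76.65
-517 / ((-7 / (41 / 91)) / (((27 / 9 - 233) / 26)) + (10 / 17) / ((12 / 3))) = -7534570 / 27739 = -271.62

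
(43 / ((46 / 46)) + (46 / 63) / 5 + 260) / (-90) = -95491 / 28350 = -3.37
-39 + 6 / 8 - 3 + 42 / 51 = -2749 / 68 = -40.43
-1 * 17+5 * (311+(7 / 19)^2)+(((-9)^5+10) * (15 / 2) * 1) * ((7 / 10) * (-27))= 12086737645 / 1444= 8370316.93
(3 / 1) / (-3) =-1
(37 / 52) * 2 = 1.42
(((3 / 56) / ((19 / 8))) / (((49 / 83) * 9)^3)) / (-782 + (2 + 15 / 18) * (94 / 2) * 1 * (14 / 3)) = -571787 / 610480072755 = -0.00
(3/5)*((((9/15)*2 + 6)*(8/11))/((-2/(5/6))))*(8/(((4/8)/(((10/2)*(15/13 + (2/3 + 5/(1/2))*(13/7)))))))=-2197632/1001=-2195.44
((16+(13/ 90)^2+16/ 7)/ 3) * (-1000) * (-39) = 134937790/ 567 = 237985.52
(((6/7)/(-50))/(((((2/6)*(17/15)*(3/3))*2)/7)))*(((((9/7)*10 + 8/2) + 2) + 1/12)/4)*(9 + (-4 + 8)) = -186147/19040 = -9.78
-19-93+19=-93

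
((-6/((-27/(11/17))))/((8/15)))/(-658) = -0.00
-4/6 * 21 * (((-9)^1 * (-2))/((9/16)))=-448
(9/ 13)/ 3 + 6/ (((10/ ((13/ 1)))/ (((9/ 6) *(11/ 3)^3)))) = 225029/ 390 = 577.00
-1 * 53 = -53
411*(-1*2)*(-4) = 3288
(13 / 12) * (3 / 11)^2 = 39 / 484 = 0.08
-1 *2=-2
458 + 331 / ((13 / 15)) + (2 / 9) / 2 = 98284 / 117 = 840.03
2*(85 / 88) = 85 / 44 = 1.93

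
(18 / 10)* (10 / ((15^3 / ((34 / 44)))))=17 / 4125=0.00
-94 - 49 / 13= -1271 / 13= -97.77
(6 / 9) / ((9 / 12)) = 8 / 9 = 0.89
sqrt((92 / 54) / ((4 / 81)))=sqrt(138) / 2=5.87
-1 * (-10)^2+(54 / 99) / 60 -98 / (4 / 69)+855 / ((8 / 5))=-552691 / 440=-1256.12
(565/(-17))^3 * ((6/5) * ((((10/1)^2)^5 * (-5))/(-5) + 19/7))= -15150418504112256450/34391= -440534398654073.93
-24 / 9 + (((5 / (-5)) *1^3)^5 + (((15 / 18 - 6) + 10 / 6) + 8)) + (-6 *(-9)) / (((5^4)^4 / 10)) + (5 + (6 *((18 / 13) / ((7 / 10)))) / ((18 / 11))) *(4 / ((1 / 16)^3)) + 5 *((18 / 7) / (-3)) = 3344942474365293343 / 16662597656250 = 200745.56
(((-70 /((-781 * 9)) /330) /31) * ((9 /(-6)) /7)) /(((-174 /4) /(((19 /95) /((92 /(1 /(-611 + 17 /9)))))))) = -1 /58428068314440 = -0.00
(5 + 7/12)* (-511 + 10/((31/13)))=-350879/124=-2829.67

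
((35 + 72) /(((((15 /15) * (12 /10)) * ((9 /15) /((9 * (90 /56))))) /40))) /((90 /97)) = 1297375 /14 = 92669.64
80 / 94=40 / 47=0.85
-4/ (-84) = 1/ 21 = 0.05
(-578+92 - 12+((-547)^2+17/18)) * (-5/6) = -26884075/108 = -248926.62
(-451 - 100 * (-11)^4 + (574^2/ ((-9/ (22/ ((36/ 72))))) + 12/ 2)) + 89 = -3075227.56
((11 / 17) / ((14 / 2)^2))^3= 1331 / 578009537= 0.00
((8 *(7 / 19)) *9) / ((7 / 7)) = 504 / 19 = 26.53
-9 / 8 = -1.12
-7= -7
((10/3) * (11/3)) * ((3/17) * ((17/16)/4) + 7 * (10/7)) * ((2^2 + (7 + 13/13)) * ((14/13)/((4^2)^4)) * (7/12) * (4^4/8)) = 1732885/3833856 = 0.45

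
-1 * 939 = -939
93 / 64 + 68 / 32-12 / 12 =165 / 64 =2.58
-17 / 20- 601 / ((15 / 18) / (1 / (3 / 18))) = -4328.05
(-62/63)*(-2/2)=62/63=0.98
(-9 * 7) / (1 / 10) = -630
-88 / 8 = -11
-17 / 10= -1.70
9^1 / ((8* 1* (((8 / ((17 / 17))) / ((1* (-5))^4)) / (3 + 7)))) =28125 / 32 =878.91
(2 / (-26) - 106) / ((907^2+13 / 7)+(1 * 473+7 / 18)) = -0.00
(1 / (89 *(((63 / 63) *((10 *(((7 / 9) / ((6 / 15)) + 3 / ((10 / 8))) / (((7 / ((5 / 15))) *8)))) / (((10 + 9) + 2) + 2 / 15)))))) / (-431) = -159768 / 74991845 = -0.00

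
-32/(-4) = 8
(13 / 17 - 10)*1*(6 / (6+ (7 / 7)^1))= -942 / 119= -7.92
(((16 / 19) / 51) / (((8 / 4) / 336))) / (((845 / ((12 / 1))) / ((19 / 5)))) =0.15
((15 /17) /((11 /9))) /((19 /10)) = 1350 /3553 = 0.38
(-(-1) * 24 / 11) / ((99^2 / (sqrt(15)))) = 0.00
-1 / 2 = -0.50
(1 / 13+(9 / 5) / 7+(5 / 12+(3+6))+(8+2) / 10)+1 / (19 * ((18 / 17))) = 3361313 / 311220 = 10.80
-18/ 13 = -1.38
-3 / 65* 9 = -27 / 65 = -0.42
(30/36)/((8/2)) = 5/24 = 0.21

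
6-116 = -110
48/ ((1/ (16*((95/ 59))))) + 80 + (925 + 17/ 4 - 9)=527899/ 236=2236.86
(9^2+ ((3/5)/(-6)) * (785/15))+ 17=2783/30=92.77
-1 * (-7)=7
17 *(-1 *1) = -17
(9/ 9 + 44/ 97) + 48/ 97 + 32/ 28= 2099/ 679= 3.09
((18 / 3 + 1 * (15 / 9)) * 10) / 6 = 115 / 9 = 12.78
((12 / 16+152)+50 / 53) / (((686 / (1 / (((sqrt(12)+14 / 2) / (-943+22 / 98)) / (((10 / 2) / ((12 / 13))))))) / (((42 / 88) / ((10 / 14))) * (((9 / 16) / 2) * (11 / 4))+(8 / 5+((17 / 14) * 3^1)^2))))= -3147410096100647 / 944986886144+3147410096100647 * sqrt(3) / 3307454101504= -1682.40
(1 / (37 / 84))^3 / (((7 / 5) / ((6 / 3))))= 846720 / 50653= 16.72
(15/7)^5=759375/16807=45.18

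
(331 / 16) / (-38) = -0.54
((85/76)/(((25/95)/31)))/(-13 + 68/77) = -40579/3732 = -10.87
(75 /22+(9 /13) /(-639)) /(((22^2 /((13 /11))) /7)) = 484421 /8316088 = 0.06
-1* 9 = -9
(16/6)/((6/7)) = 28/9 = 3.11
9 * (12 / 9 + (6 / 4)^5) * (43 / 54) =36851 / 576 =63.98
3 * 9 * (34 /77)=918 /77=11.92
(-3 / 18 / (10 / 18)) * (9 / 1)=-27 / 10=-2.70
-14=-14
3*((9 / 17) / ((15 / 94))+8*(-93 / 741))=145722 / 20995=6.94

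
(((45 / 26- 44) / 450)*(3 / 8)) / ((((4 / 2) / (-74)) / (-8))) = -40663 / 3900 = -10.43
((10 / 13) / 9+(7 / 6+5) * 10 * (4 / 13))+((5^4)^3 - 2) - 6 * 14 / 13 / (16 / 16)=28564454365 / 117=244140635.60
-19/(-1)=19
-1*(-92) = 92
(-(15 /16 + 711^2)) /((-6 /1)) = 2696117 /32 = 84253.66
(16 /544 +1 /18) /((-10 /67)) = -871 /1530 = -0.57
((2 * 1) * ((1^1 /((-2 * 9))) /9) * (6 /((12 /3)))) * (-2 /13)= 1 /351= 0.00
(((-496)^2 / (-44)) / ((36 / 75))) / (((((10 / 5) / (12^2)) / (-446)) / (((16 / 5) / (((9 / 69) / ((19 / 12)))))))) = 479490104320 / 33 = 14530003161.21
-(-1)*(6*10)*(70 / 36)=350 / 3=116.67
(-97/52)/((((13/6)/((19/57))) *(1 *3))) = -97/1014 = -0.10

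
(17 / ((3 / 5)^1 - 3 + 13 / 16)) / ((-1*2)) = 680 / 127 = 5.35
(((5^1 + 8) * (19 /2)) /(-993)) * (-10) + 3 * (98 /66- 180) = -5836178 /10923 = -534.30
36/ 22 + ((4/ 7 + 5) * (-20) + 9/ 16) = -109.23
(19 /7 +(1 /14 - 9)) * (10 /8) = -435 /56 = -7.77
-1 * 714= -714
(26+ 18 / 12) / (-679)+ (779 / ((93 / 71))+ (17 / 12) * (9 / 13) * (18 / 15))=2445727223 / 4104555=595.86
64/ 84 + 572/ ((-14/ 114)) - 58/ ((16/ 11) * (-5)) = -3905141/ 840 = -4648.98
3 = 3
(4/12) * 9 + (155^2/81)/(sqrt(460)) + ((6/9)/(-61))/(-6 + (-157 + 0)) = 89489/29829 + 4805 * sqrt(115)/3726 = 16.83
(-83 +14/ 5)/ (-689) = 401/ 3445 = 0.12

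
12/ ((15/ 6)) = 24/ 5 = 4.80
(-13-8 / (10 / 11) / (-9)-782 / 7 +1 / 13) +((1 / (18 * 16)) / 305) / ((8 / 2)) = -3953861797 / 31973760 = -123.66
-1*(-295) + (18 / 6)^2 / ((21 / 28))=307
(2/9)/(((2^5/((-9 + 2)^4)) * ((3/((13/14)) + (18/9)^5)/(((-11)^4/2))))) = 456989533/131904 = 3464.56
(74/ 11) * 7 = 47.09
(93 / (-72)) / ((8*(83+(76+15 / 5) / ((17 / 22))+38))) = -527 / 728640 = -0.00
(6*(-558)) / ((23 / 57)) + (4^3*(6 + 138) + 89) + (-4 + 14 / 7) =23133 / 23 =1005.78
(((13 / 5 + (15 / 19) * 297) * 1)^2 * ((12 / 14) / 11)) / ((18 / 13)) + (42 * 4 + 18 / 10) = 6948121087 / 2084775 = 3332.79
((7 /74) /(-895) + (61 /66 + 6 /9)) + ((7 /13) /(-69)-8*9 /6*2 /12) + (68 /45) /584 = -59308540307 /143114618790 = -0.41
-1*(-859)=859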